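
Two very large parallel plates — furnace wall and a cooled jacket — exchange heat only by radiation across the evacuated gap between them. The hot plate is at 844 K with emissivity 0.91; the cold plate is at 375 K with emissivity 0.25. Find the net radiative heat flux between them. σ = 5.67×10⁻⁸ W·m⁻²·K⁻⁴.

For two infinite grey parallel plates, q = σ(T₁⁴ − T₂⁴)/(1/ε₁ + 1/ε₂ − 1).
T₁⁴ − T₂⁴ = 5.074×10¹¹ − 1.978×10¹⁰ = 4.876×10¹¹ K⁴.
1/ε₁ + 1/ε₂ − 1 = 1.099 + 4.000 − 1 = 4.099.
q = 5.67×10⁻⁸ × 4.876×10¹¹ / 4.099.

q ≈ 6750 W/m²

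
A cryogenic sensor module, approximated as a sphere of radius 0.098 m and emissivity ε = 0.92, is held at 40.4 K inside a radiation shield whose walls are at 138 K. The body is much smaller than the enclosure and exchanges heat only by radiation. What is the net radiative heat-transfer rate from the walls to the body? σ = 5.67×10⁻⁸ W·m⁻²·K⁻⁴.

P_net ≈ 2.27 W

For a small grey body in a large enclosure: P_net = εσA(T_body⁴ − T_wall⁴).
A = 4πr² = 0.1207 m²; T_body⁴ − T_wall⁴ = 2.664×10⁶ − 3.627×10⁸ = -3.600×10⁸ K⁴.
|P_net| = 0.92·5.67×10⁻⁸·0.1207·3.600×10⁸.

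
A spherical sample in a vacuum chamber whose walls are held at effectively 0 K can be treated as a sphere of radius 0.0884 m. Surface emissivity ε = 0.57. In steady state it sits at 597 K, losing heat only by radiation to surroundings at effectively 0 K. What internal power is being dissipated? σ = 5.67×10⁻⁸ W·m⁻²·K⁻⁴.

Steady state: P = εσA T⁴.
A = 4πr² = 0.09820 m²; T⁴ = (597)⁴ = 1.270×10¹¹ K⁴.
P = 0.57 × 5.67×10⁻⁸ × 0.09820 × 1.270×10¹¹.

P ≈ 403 W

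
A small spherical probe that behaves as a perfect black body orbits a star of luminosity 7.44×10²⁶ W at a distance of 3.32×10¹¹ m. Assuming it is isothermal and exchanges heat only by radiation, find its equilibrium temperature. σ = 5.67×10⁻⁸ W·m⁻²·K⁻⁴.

First find the stellar flux at distance d: S = L/(4πd²) = 7.44×10²⁶/(4π·(3.32×10¹¹)²) = 537.1 W/m².
For an isothermal sphere, absorbed (1−a)S·πr² = emitted σ·4πr²·T⁴, so T⁴ = (1−a)S/(4σ).
T⁴ = 1.00·537.1/(4·5.67×10⁻⁸) = 2.368×10⁹ K⁴.

T ≈ 221 K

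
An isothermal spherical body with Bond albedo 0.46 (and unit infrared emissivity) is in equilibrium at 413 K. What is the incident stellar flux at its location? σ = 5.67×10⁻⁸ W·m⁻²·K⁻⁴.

S ≈ 12200 W/m²

(1−a)S·πr² = σ·4πr²·T⁴ ⇒ S = 4σT⁴/(1−a).
S = 4·5.67×10⁻⁸·2.909×10¹⁰/0.540.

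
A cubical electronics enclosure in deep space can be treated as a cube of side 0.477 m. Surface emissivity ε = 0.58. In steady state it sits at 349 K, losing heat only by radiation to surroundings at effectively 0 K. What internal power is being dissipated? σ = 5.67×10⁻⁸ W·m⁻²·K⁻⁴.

P ≈ 666 W

Steady state: P = εσA T⁴.
A = 6L² = 1.365 m²; T⁴ = (349)⁴ = 1.484×10¹⁰ K⁴.
P = 0.58 × 5.67×10⁻⁸ × 1.365 × 1.484×10¹⁰.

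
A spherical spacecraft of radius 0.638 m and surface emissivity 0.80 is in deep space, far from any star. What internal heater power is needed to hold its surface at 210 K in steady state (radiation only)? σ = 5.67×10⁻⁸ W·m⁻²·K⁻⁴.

P ≈ 451 W

P = εσ·4πr²·T⁴.
4πr² = 5.115 m²; T⁴ = 1.945×10⁹ K⁴.
P = 0.80·5.67×10⁻⁸·5.115·1.945×10⁹.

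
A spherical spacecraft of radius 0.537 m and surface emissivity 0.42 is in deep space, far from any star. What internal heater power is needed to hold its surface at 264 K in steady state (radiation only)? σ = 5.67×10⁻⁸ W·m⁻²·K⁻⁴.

P = εσ·4πr²·T⁴.
4πr² = 3.624 m²; T⁴ = 4.858×10⁹ K⁴.
P = 0.42·5.67×10⁻⁸·3.624·4.858×10⁹.

P ≈ 419 W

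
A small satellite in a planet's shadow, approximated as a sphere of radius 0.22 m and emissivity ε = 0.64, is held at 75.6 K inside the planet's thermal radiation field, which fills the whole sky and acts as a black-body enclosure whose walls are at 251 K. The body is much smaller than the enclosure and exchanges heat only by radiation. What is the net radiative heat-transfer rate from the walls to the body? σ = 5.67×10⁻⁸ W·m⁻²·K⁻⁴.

P_net ≈ 86.9 W

For a small grey body in a large enclosure: P_net = εσA(T_body⁴ − T_wall⁴).
A = 4πr² = 0.6082 m²; T_body⁴ − T_wall⁴ = 3.267×10⁷ − 3.969×10⁹ = -3.936×10⁹ K⁴.
|P_net| = 0.64·5.67×10⁻⁸·0.6082·3.936×10⁹.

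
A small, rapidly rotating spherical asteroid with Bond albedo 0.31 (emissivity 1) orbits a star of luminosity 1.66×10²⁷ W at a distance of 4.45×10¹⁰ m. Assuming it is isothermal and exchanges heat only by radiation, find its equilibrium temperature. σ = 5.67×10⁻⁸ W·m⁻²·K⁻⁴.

First find the stellar flux at distance d: S = L/(4πd²) = 1.66×10²⁷/(4π·(4.45×10¹⁰)²) = 66710 W/m².
For an isothermal sphere, absorbed (1−a)S·πr² = emitted σ·4πr²·T⁴, so T⁴ = (1−a)S/(4σ).
T⁴ = 0.690·66710/(4·5.67×10⁻⁸) = 2.029×10¹¹ K⁴.

T ≈ 671 K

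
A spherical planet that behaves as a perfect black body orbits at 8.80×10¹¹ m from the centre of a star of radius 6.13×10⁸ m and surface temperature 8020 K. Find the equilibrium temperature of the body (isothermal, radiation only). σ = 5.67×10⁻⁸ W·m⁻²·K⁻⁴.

The star's surface emits σT_*⁴; at distance d the flux is S = σT_*⁴(R_*/d)².
S = 5.67×10⁻⁸·(8020)⁴·(6.13×10⁸/8.80×10¹¹)² = 113.8 W/m².
For an isothermal sphere T⁴ = (1−a)S/(4σ) = 5.019×10⁸ K⁴.

T ≈ 150 K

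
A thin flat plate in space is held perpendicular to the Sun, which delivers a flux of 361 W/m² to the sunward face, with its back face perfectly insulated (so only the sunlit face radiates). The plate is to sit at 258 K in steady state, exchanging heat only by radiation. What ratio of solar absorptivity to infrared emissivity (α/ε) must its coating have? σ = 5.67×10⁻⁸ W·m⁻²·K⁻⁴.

Balance: αS·A = εσ·1A·T⁴ ⇒ α/ε = σT⁴/S.
α/ε = 5.67×10⁻⁸·(258)⁴/361 = 5.67×10⁻⁸·4.431×10⁹/361.

α/ε ≈ 0.696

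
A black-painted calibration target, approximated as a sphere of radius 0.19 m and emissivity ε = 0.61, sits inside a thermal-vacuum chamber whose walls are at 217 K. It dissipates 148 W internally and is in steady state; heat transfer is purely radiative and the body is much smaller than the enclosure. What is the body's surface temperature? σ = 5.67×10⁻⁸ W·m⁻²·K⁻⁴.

For a small grey body in a large enclosure, net radiated power = εσA(T⁴ − T_w⁴).
Steady state: P = εσA(T⁴ − T_w⁴) with A = 4πr² = 0.4536 m².
T⁴ = P/(εσA) + T_w⁴ = 148/(0.61·5.67×10⁻⁸·0.4536) + (217)⁴
    = 9.433×10⁹ + 2.217×10⁹ = 1.165×10¹⁰ K⁴.

T ≈ 329 K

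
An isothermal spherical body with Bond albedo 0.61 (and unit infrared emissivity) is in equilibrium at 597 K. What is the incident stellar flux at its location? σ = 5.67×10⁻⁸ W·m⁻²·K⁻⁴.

(1−a)S·πr² = σ·4πr²·T⁴ ⇒ S = 4σT⁴/(1−a).
S = 4·5.67×10⁻⁸·1.270×10¹¹/0.390.

S ≈ 73900 W/m²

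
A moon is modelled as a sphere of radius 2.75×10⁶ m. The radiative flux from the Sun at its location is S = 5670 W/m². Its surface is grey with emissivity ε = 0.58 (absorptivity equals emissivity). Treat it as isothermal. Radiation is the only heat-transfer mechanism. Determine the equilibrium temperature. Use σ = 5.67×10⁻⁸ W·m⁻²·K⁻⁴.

T ≈ 398 K

At equilibrium, absorbed power = emitted power.
Absorbing cross-section = πr² = 2.376×10¹³ m²; emitting surface = 4πr² = 9.503×10¹³ m² (ratio 4).
εS·A_cross = εσ·A_surf·T⁴  ⇒  T⁴ = S/(4σ)   (ε cancels).
T⁴ = 5670/(4·5.67×10⁻⁸) = 2.500×10¹⁰ K⁴.
T = (2.500×10¹⁰)^(1/4).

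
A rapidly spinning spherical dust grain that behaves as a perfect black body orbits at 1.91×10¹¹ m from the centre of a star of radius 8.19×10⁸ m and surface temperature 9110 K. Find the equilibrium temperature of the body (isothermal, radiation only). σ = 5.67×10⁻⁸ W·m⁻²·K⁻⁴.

T ≈ 422 K

The star's surface emits σT_*⁴; at distance d the flux is S = σT_*⁴(R_*/d)².
S = 5.67×10⁻⁸·(9110)⁴·(8.19×10⁸/1.91×10¹¹)² = 7181 W/m².
For an isothermal sphere T⁴ = (1−a)S/(4σ) = 3.166×10¹⁰ K⁴.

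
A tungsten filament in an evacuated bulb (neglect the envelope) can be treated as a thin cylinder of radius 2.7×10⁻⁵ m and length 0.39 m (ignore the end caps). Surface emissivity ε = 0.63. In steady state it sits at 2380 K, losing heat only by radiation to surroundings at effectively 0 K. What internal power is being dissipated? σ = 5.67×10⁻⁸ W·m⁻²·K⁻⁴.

Steady state: P = εσA T⁴.
A = 2πrL = 6.616×10⁻⁵ m²; T⁴ = (2380)⁴ = 3.209×10¹³ K⁴.
P = 0.63 × 5.67×10⁻⁸ × 6.616×10⁻⁵ × 3.209×10¹³.

P ≈ 75.8 W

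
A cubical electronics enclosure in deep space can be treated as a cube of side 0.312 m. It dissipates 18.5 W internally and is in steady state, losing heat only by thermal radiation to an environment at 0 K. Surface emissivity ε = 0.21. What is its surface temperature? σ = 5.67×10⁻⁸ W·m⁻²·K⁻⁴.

T ≈ 227 K

Steady state: internal power = radiated power, P = εσA T⁴.
Radiating area A = 6L² = 0.5841 m².
T⁴ = P/(εσA) = 18.5/(0.21·5.67×10⁻⁸·0.5841) = 2.660×10⁹ K⁴.
T = (2.660×10⁹)^(1/4).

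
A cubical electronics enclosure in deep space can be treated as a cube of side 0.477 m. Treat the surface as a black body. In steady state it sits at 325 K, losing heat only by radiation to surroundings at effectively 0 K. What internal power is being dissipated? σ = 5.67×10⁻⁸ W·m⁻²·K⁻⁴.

Steady state: P = εσA T⁴.
A = 6L² = 1.365 m²; T⁴ = (325)⁴ = 1.116×10¹⁰ K⁴.
P = 1.0 × 5.67×10⁻⁸ × 1.365 × 1.116×10¹⁰.

P ≈ 864 W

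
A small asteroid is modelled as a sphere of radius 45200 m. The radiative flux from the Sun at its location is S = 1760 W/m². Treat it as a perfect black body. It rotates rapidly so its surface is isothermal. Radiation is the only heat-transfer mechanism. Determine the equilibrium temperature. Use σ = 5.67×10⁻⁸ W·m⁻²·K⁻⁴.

T ≈ 297 K

At equilibrium, absorbed power = emitted power.
Absorbing cross-section = πr² = 6.418×10⁹ m²; emitting surface = 4πr² = 2.567×10¹⁰ m² (ratio 4).
S·A_cross = εσ·A_surf·T⁴  ⇒  T⁴ = S/(4σ).
T⁴ = 1.00·1760/(4·5.67×10⁻⁸) = 7.760×10⁹ K⁴.
T = (7.760×10⁹)^(1/4).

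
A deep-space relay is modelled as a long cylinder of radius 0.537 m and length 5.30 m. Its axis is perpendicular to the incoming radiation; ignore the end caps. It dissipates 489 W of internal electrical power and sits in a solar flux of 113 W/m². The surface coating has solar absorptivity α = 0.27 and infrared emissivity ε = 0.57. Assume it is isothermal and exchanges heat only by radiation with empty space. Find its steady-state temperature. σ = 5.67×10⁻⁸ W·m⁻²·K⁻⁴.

T ≈ 184 K

At steady state, absorbed solar power + internal power = radiated power.
Absorbed: α·S·A_cross = 0.27·113·5.692 = 173.7 W (cross-section 2rL).
Total input = 173.7 + 489 = 662.7 W.
Radiated: εσ·A_surf·T⁴ with A_surf = 2πrL = 17.88 m².
T⁴ = 662.7/(0.57·5.67×10⁻⁸·17.88) = 1.147×10⁹ K⁴.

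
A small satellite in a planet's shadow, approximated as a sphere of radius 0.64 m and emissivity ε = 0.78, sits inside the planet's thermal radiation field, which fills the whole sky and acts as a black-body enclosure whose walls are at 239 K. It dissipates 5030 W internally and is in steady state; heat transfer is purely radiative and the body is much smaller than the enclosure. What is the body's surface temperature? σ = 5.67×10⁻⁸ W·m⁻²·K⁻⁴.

For a small grey body in a large enclosure, net radiated power = εσA(T⁴ − T_w⁴).
Steady state: P = εσA(T⁴ − T_w⁴) with A = 4πr² = 5.147 m².
T⁴ = P/(εσA) + T_w⁴ = 5030/(0.78·5.67×10⁻⁸·5.147) + (239)⁴
    = 2.210×10¹⁰ + 3.263×10⁹ = 2.536×10¹⁰ K⁴.

T ≈ 399 K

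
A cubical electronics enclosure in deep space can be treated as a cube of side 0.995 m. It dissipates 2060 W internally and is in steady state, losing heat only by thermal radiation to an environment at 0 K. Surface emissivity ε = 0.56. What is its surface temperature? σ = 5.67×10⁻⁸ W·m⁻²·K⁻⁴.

Steady state: internal power = radiated power, P = εσA T⁴.
Radiating area A = 6L² = 5.940 m².
T⁴ = P/(εσA) = 2060/(0.56·5.67×10⁻⁸·5.940) = 1.092×10¹⁰ K⁴.
T = (1.092×10¹⁰)^(1/4).

T ≈ 323 K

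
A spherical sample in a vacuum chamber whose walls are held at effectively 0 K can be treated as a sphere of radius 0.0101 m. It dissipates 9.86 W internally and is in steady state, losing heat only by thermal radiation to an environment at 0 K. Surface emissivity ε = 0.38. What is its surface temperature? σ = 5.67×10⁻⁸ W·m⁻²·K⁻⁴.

Steady state: internal power = radiated power, P = εσA T⁴.
Radiating area A = 4πr² = 0.001282 m².
T⁴ = P/(εσA) = 9.86/(0.38·5.67×10⁻⁸·0.001282) = 3.570×10¹¹ K⁴.
T = (3.570×10¹¹)^(1/4).

T ≈ 773 K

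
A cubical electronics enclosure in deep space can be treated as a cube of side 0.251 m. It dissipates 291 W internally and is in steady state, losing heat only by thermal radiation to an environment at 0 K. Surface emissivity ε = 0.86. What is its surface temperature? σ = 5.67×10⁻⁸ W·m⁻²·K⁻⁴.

T ≈ 354 K

Steady state: internal power = radiated power, P = εσA T⁴.
Radiating area A = 6L² = 0.3780 m².
T⁴ = P/(εσA) = 291/(0.86·5.67×10⁻⁸·0.3780) = 1.579×10¹⁰ K⁴.
T = (1.579×10¹⁰)^(1/4).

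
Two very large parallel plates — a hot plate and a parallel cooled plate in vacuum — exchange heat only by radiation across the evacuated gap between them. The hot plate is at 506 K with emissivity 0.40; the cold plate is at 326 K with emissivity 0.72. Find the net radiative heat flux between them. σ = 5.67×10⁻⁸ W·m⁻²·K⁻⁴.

q ≈ 1060 W/m²

For two infinite grey parallel plates, q = σ(T₁⁴ − T₂⁴)/(1/ε₁ + 1/ε₂ − 1).
T₁⁴ − T₂⁴ = 6.555×10¹⁰ − 1.129×10¹⁰ = 5.426×10¹⁰ K⁴.
1/ε₁ + 1/ε₂ − 1 = 2.500 + 1.389 − 1 = 2.889.
q = 5.67×10⁻⁸ × 5.426×10¹⁰ / 2.889.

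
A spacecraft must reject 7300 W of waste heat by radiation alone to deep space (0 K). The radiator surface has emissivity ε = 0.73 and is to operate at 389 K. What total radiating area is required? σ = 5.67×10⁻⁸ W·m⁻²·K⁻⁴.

P = εσA T⁴ ⇒ A = P/(εσT⁴).
T⁴ = 2.290×10¹⁰ K⁴.
A = 7300/(0.73 × 5.67×10⁻⁸ × 2.290×10¹⁰).

A ≈ 7.70 m²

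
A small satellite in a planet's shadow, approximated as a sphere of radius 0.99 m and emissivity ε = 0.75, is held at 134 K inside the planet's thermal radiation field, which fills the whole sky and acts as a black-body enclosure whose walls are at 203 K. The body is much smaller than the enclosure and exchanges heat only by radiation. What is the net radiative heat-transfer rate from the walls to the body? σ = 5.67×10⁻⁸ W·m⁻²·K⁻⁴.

For a small grey body in a large enclosure: P_net = εσA(T_body⁴ − T_wall⁴).
A = 4πr² = 12.32 m²; T_body⁴ − T_wall⁴ = 3.224×10⁸ − 1.698×10⁹ = -1.376×10⁹ K⁴.
|P_net| = 0.75·5.67×10⁻⁸·12.32·1.376×10⁹.

P_net ≈ 721 W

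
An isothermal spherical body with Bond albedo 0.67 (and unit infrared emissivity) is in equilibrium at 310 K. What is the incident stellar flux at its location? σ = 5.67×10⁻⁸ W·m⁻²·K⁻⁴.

(1−a)S·πr² = σ·4πr²·T⁴ ⇒ S = 4σT⁴/(1−a).
S = 4·5.67×10⁻⁸·9.235×10⁹/0.330.

S ≈ 6350 W/m²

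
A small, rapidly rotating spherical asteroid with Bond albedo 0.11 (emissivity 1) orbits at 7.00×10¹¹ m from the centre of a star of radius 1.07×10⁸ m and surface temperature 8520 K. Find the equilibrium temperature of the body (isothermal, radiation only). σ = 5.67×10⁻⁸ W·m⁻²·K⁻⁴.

The star's surface emits σT_*⁴; at distance d the flux is S = σT_*⁴(R_*/d)².
S = 5.67×10⁻⁸·(8520)⁴·(1.07×10⁸/7.00×10¹¹)² = 6.981 W/m².
For an isothermal sphere T⁴ = (1−a)S/(4σ) = 2.739×10⁷ K⁴.

T ≈ 72.3 K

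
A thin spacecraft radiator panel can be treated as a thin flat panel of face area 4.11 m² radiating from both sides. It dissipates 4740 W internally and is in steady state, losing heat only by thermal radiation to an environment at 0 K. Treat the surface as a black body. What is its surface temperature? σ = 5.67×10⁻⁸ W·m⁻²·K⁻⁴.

T ≈ 318 K

Steady state: internal power = radiated power, P = εσA T⁴.
Radiating area A = 2·4.11 = 8.220 m².
T⁴ = P/(εσA) = 4740/(1.0·5.67×10⁻⁸·8.220) = 1.017×10¹⁰ K⁴.
T = (1.017×10¹⁰)^(1/4).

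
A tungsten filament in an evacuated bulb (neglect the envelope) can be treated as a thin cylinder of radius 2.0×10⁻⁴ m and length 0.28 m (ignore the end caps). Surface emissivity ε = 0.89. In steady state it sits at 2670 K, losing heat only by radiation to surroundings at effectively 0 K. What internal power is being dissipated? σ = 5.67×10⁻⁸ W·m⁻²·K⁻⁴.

Steady state: P = εσA T⁴.
A = 2πrL = 3.519×10⁻⁴ m²; T⁴ = (2670)⁴ = 5.082×10¹³ K⁴.
P = 0.89 × 5.67×10⁻⁸ × 3.519×10⁻⁴ × 5.082×10¹³.

P ≈ 902 W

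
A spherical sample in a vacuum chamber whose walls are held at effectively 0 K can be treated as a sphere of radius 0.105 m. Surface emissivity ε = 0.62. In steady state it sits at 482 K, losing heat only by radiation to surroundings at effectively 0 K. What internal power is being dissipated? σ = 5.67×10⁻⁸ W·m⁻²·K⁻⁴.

Steady state: P = εσA T⁴.
A = 4πr² = 0.1385 m²; T⁴ = (482)⁴ = 5.397×10¹⁰ K⁴.
P = 0.62 × 5.67×10⁻⁸ × 0.1385 × 5.397×10¹⁰.

P ≈ 263 W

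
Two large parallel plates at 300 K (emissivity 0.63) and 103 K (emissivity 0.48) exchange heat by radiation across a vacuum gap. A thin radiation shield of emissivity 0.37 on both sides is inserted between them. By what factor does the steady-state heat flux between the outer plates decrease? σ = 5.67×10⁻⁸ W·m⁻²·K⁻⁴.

Without shield: q₀ = σΔ(T⁴)/(1/ε₁+1/ε₂−1) with denominator 2.671.
With shield the two gaps are in series; the resistances add: (1/ε₁+1/ε_s−1)+(1/ε_s+1/ε₂−1) = 3.290+3.786 = 7.076.
Heat-flux ratio q₀/q = 7.076/2.671.

factor ≈ 2.65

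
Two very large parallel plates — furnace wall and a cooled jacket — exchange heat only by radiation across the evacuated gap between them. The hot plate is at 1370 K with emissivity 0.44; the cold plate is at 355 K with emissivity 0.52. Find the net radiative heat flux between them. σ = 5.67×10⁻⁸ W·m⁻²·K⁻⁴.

q ≈ 62200 W/m²

For two infinite grey parallel plates, q = σ(T₁⁴ − T₂⁴)/(1/ε₁ + 1/ε₂ − 1).
T₁⁴ − T₂⁴ = 3.523×10¹² − 1.588×10¹⁰ = 3.507×10¹² K⁴.
1/ε₁ + 1/ε₂ − 1 = 2.273 + 1.923 − 1 = 3.196.
q = 5.67×10⁻⁸ × 3.507×10¹² / 3.196.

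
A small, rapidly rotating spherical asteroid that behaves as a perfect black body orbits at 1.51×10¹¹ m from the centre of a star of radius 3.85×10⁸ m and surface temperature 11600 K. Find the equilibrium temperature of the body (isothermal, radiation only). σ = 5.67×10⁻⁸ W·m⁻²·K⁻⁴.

T ≈ 414 K

The star's surface emits σT_*⁴; at distance d the flux is S = σT_*⁴(R_*/d)².
S = 5.67×10⁻⁸·(11600)⁴·(3.85×10⁸/1.51×10¹¹)² = 6674 W/m².
For an isothermal sphere T⁴ = (1−a)S/(4σ) = 2.943×10¹⁰ K⁴.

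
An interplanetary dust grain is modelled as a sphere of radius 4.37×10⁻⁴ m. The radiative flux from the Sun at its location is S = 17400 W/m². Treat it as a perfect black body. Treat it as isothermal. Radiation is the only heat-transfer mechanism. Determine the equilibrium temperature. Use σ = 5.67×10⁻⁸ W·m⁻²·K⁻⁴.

At equilibrium, absorbed power = emitted power.
Absorbing cross-section = πr² = 5.999×10⁻⁷ m²; emitting surface = 4πr² = 2.400×10⁻⁶ m² (ratio 4).
S·A_cross = εσ·A_surf·T⁴  ⇒  T⁴ = S/(4σ).
T⁴ = 1.00·17400/(4·5.67×10⁻⁸) = 7.672×10¹⁰ K⁴.
T = (7.672×10¹⁰)^(1/4).

T ≈ 526 K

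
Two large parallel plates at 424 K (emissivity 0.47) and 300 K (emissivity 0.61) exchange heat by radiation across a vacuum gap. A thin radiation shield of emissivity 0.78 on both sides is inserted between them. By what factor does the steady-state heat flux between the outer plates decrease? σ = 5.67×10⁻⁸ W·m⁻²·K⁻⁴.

factor ≈ 1.57

Without shield: q₀ = σΔ(T⁴)/(1/ε₁+1/ε₂−1) with denominator 2.767.
With shield the two gaps are in series; the resistances add: (1/ε₁+1/ε_s−1)+(1/ε_s+1/ε₂−1) = 2.410+1.921 = 4.331.
Heat-flux ratio q₀/q = 4.331/2.767.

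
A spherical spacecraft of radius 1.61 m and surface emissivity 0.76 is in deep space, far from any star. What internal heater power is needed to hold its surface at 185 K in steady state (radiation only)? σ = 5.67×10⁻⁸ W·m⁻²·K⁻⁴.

P = εσ·4πr²·T⁴.
4πr² = 32.57 m²; T⁴ = 1.171×10⁹ K⁴.
P = 0.76·5.67×10⁻⁸·32.57·1.171×10⁹.

P ≈ 1640 W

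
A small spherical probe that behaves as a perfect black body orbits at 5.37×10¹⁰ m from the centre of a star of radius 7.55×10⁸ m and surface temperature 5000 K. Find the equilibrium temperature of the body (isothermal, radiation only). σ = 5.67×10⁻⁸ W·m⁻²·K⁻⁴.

T ≈ 419 K

The star's surface emits σT_*⁴; at distance d the flux is S = σT_*⁴(R_*/d)².
S = 5.67×10⁻⁸·(5000)⁴·(7.55×10⁸/5.37×10¹⁰)² = 7005 W/m².
For an isothermal sphere T⁴ = (1−a)S/(4σ) = 3.089×10¹⁰ K⁴.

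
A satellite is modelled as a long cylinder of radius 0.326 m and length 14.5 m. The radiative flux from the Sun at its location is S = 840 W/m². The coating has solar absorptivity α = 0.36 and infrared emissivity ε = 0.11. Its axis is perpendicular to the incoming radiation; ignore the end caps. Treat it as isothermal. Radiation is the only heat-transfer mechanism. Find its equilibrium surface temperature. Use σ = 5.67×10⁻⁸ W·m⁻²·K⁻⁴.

At equilibrium, absorbed power = emitted power.
Absorbing cross-section = 2rL = 9.454 m²; emitting surface = 2πrL = 29.70 m² (ratio π).
αS·A_cross = εσ·A_surf·T⁴  ⇒  T⁴ = αS/(ε·πσ).
T⁴ = 0.360·840/(0.11·π·5.67×10⁻⁸) = 1.543×10¹⁰ K⁴.
T = (1.543×10¹⁰)^(1/4).

T ≈ 352 K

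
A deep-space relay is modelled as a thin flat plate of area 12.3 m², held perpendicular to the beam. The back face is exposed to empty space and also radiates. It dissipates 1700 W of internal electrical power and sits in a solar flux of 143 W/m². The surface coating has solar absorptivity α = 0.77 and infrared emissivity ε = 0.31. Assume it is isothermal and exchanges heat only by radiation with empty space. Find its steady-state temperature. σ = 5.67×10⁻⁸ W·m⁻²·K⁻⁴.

T ≈ 290 K

At steady state, absorbed solar power + internal power = radiated power.
Absorbed: α·S·A_cross = 0.77·143·12.30 = 1354 W (cross-section A).
Total input = 1354 + 1700 = 3054 W.
Radiated: εσ·A_surf·T⁴ with A_surf = 2A = 24.60 m².
T⁴ = 3054/(0.31·5.67×10⁻⁸·24.60) = 7.064×10⁹ K⁴.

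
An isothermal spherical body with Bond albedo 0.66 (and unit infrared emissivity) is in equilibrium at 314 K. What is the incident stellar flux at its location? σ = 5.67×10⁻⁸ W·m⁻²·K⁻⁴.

(1−a)S·πr² = σ·4πr²·T⁴ ⇒ S = 4σT⁴/(1−a).
S = 4·5.67×10⁻⁸·9.721×10⁹/0.340.

S ≈ 6480 W/m²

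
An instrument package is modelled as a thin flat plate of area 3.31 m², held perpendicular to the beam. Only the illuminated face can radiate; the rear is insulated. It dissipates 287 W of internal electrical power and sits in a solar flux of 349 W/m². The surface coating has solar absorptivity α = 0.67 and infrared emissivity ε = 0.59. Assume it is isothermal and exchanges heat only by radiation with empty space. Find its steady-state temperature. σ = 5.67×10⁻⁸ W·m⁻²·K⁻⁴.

At steady state, absorbed solar power + internal power = radiated power.
Absorbed: α·S·A_cross = 0.67·349·3.310 = 774.0 W (cross-section A).
Total input = 774.0 + 287 = 1061 W.
Radiated: εσ·A_surf·T⁴ with A_surf = A = 3.310 m².
T⁴ = 1061/(0.59·5.67×10⁻⁸·3.310) = 9.582×10⁹ K⁴.

T ≈ 313 K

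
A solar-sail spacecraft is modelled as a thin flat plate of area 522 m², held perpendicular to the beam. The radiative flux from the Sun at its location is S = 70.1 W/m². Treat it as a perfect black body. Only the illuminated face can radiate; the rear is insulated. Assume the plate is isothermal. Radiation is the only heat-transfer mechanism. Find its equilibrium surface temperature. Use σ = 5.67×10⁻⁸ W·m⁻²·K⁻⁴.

At equilibrium, absorbed power = emitted power.
Absorbing cross-section = A = 522.0 m²; emitting surface = A = 522.0 m² (ratio 1).
S·A_cross = εσ·A_surf·T⁴  ⇒  T⁴ = S/(1σ).
T⁴ = 1.00·70.1/(1·5.67×10⁻⁸) = 1.236×10⁹ K⁴.
T = (1.236×10⁹)^(1/4).

T ≈ 188 K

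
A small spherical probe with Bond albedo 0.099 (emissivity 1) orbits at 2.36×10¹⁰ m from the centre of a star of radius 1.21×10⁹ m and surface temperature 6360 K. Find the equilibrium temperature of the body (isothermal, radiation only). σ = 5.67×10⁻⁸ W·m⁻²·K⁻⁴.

T ≈ 992 K

The star's surface emits σT_*⁴; at distance d the flux is S = σT_*⁴(R_*/d)².
S = 5.67×10⁻⁸·(6360)⁴·(1.21×10⁹/2.36×10¹⁰)² = 2.439×10⁵ W/m².
For an isothermal sphere T⁴ = (1−a)S/(4σ) = 9.688×10¹¹ K⁴.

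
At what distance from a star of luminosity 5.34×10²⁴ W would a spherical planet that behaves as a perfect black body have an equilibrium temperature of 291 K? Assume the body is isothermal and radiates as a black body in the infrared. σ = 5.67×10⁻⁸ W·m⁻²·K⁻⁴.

For an isothermal black-emitting sphere, (1−a)S·πr² = σ·4πr²·T⁴ ⇒ S = 4σT⁴/(1−a).
S = 4·5.67×10⁻⁸·(291)⁴/1.00 = 1626 W/m².
Flux falls as S = L/(4πd²), so d = √(L/(4πS)) = √(5.34×10²⁴/(4π·1626)).

d ≈ 1.62×10¹⁰ m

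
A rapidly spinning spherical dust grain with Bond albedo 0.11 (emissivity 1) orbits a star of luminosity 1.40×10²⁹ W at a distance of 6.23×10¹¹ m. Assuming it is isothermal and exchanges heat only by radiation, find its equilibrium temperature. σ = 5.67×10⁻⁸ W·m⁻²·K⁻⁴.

T ≈ 579 K

First find the stellar flux at distance d: S = L/(4πd²) = 1.40×10²⁹/(4π·(6.23×10¹¹)²) = 28700 W/m².
For an isothermal sphere, absorbed (1−a)S·πr² = emitted σ·4πr²·T⁴, so T⁴ = (1−a)S/(4σ).
T⁴ = 0.890·28700/(4·5.67×10⁻⁸) = 1.126×10¹¹ K⁴.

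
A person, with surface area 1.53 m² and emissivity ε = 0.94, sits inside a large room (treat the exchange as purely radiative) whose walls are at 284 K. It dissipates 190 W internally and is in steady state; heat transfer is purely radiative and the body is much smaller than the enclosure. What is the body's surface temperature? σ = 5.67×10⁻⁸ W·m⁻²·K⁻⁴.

For a small grey body in a large enclosure, net radiated power = εσA(T⁴ − T_w⁴).
Steady state: P = εσA(T⁴ − T_w⁴) with A = 1.53 m².
T⁴ = P/(εσA) + T_w⁴ = 190/(0.94·5.67×10⁻⁸·1.530) + (284)⁴
    = 2.330×10⁹ + 6.505×10⁹ = 8.835×10⁹ K⁴.

T ≈ 307 K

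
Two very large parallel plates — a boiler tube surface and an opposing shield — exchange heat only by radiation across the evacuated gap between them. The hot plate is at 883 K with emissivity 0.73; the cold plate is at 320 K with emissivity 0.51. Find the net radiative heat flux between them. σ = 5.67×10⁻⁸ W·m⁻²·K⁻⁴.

q ≈ 14500 W/m²

For two infinite grey parallel plates, q = σ(T₁⁴ − T₂⁴)/(1/ε₁ + 1/ε₂ − 1).
T₁⁴ − T₂⁴ = 6.079×10¹¹ − 1.049×10¹⁰ = 5.974×10¹¹ K⁴.
1/ε₁ + 1/ε₂ − 1 = 1.370 + 1.961 − 1 = 2.331.
q = 5.67×10⁻⁸ × 5.974×10¹¹ / 2.331.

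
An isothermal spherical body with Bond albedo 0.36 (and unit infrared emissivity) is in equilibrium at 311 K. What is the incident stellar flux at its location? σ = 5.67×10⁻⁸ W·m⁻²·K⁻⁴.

(1−a)S·πr² = σ·4πr²·T⁴ ⇒ S = 4σT⁴/(1−a).
S = 4·5.67×10⁻⁸·9.355×10⁹/0.640.

S ≈ 3320 W/m²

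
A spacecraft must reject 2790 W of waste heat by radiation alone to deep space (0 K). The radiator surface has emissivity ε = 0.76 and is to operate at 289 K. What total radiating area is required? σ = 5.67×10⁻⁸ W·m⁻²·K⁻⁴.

A ≈ 9.28 m²

P = εσA T⁴ ⇒ A = P/(εσT⁴).
T⁴ = 6.976×10⁹ K⁴.
A = 2790/(0.76 × 5.67×10⁻⁸ × 6.976×10⁹).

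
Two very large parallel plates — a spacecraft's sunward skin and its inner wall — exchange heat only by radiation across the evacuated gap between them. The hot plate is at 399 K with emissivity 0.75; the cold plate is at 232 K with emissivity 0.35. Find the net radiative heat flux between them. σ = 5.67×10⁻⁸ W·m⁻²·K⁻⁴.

For two infinite grey parallel plates, q = σ(T₁⁴ − T₂⁴)/(1/ε₁ + 1/ε₂ − 1).
T₁⁴ − T₂⁴ = 2.534×10¹⁰ − 2.897×10⁹ = 2.245×10¹⁰ K⁴.
1/ε₁ + 1/ε₂ − 1 = 1.333 + 2.857 − 1 = 3.190.
q = 5.67×10⁻⁸ × 2.245×10¹⁰ / 3.190.

q ≈ 399 W/m²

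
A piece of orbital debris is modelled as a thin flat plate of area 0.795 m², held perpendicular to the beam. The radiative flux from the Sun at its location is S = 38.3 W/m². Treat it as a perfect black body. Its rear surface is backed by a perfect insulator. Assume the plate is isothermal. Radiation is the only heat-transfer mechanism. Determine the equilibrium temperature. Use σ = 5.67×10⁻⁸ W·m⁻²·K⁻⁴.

T ≈ 161 K

At equilibrium, absorbed power = emitted power.
Absorbing cross-section = A = 0.7950 m²; emitting surface = A = 0.7950 m² (ratio 1).
S·A_cross = εσ·A_surf·T⁴  ⇒  T⁴ = S/(1σ).
T⁴ = 1.00·38.3/(1·5.67×10⁻⁸) = 6.755×10⁸ K⁴.
T = (6.755×10⁸)^(1/4).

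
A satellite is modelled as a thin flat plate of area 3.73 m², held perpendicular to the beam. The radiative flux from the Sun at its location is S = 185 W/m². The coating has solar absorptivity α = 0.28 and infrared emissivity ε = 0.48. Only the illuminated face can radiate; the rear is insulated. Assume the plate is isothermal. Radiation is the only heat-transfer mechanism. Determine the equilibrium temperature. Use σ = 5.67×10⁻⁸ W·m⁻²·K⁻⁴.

At equilibrium, absorbed power = emitted power.
Absorbing cross-section = A = 3.730 m²; emitting surface = A = 3.730 m² (ratio 1).
αS·A_cross = εσ·A_surf·T⁴  ⇒  T⁴ = αS/(ε·1σ).
T⁴ = 0.280·185/(0.48·1·5.67×10⁻⁸) = 1.903×10⁹ K⁴.
T = (1.903×10⁹)^(1/4).

T ≈ 209 K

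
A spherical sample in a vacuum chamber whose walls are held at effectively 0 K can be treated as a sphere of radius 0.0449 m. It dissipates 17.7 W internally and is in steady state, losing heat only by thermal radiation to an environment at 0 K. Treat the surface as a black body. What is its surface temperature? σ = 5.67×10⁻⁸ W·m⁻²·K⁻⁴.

T ≈ 333 K

Steady state: internal power = radiated power, P = εσA T⁴.
Radiating area A = 4πr² = 0.02533 m².
T⁴ = P/(εσA) = 17.7/(1.0·5.67×10⁻⁸·0.02533) = 1.232×10¹⁰ K⁴.
T = (1.232×10¹⁰)^(1/4).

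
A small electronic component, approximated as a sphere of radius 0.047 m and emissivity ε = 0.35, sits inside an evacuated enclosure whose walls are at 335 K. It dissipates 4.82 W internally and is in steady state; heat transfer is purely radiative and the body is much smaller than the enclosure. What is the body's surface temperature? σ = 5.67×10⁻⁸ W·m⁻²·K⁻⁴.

T ≈ 382 K

For a small grey body in a large enclosure, net radiated power = εσA(T⁴ − T_w⁴).
Steady state: P = εσA(T⁴ − T_w⁴) with A = 4πr² = 0.02776 m².
T⁴ = P/(εσA) + T_w⁴ = 4.82/(0.35·5.67×10⁻⁸·0.02776) + (335)⁴
    = 8.750×10⁹ + 1.259×10¹⁰ = 2.134×10¹⁰ K⁴.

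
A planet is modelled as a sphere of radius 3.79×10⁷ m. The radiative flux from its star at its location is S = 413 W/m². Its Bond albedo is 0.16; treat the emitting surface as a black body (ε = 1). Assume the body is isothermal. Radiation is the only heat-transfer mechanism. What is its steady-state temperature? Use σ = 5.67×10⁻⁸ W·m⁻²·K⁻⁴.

T ≈ 198 K

At equilibrium, absorbed power = emitted power.
Absorbing cross-section = πr² = 4.513×10¹⁵ m²; emitting surface = 4πr² = 1.805×10¹⁶ m² (ratio 4).
(1−a)S·A_cross = εσ·A_surf·T⁴  ⇒  T⁴ = (1−a)S/(4σ).
T⁴ = 0.840·413/(4·5.67×10⁻⁸) = 1.530×10⁹ K⁴.
T = (1.530×10⁹)^(1/4).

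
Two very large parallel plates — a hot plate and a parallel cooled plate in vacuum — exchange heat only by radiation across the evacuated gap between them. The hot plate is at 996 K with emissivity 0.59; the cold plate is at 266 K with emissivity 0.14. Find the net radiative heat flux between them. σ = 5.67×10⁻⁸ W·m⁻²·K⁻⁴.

For two infinite grey parallel plates, q = σ(T₁⁴ − T₂⁴)/(1/ε₁ + 1/ε₂ − 1).
T₁⁴ − T₂⁴ = 9.841×10¹¹ − 5.006×10⁹ = 9.791×10¹¹ K⁴.
1/ε₁ + 1/ε₂ − 1 = 1.695 + 7.143 − 1 = 7.838.
q = 5.67×10⁻⁸ × 9.791×10¹¹ / 7.838.

q ≈ 7080 W/m²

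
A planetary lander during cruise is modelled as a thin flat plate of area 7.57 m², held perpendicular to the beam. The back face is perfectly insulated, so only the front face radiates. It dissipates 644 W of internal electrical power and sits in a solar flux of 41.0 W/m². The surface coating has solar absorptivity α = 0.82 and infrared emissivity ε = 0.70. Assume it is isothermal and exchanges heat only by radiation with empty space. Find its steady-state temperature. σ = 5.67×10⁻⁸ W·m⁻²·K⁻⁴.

At steady state, absorbed solar power + internal power = radiated power.
Absorbed: α·S·A_cross = 0.82·41.0·7.570 = 254.5 W (cross-section A).
Total input = 254.5 + 644 = 898.5 W.
Radiated: εσ·A_surf·T⁴ with A_surf = A = 7.570 m².
T⁴ = 898.5/(0.70·5.67×10⁻⁸·7.570) = 2.990×10⁹ K⁴.

T ≈ 234 K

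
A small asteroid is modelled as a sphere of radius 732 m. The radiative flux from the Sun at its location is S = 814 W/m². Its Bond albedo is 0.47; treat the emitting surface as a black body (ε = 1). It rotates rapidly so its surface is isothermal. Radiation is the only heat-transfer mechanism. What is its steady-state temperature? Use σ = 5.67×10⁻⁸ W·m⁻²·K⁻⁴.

At equilibrium, absorbed power = emitted power.
Absorbing cross-section = πr² = 1.683×10⁶ m²; emitting surface = 4πr² = 6.733×10⁶ m² (ratio 4).
(1−a)S·A_cross = εσ·A_surf·T⁴  ⇒  T⁴ = (1−a)S/(4σ).
T⁴ = 0.530·814/(4·5.67×10⁻⁸) = 1.902×10⁹ K⁴.
T = (1.902×10⁹)^(1/4).

T ≈ 209 K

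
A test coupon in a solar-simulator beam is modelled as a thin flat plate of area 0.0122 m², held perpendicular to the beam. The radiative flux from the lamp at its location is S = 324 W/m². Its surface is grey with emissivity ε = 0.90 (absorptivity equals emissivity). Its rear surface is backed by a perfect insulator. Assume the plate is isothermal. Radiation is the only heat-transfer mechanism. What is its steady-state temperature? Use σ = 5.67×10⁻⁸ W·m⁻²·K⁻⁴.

At equilibrium, absorbed power = emitted power.
Absorbing cross-section = A = 0.01220 m²; emitting surface = A = 0.01220 m² (ratio 1).
εS·A_cross = εσ·A_surf·T⁴  ⇒  T⁴ = S/(1σ)   (ε cancels).
T⁴ = 324/(1·5.67×10⁻⁸) = 5.714×10⁹ K⁴.
T = (5.714×10⁹)^(1/4).

T ≈ 275 K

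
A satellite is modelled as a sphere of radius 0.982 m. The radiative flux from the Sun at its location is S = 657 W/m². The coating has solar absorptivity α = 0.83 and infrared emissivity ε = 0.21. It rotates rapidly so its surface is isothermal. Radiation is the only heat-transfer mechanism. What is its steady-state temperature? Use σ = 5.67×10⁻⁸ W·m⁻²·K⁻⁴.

T ≈ 327 K

At equilibrium, absorbed power = emitted power.
Absorbing cross-section = πr² = 3.030 m²; emitting surface = 4πr² = 12.12 m² (ratio 4).
αS·A_cross = εσ·A_surf·T⁴  ⇒  T⁴ = αS/(ε·4σ).
T⁴ = 0.830·657/(0.21·4·5.67×10⁻⁸) = 1.145×10¹⁰ K⁴.
T = (1.145×10¹⁰)^(1/4).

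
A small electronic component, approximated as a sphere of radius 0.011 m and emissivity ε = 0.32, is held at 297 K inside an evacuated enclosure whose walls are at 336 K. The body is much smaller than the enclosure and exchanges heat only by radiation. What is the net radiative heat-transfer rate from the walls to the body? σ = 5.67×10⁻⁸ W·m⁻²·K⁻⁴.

P_net ≈ 0.137 W

For a small grey body in a large enclosure: P_net = εσA(T_body⁴ − T_wall⁴).
A = 4πr² = 0.001521 m²; T_body⁴ − T_wall⁴ = 7.781×10⁹ − 1.275×10¹⁰ = -4.965×10⁹ K⁴.
|P_net| = 0.32·5.67×10⁻⁸·0.001521·4.965×10⁹.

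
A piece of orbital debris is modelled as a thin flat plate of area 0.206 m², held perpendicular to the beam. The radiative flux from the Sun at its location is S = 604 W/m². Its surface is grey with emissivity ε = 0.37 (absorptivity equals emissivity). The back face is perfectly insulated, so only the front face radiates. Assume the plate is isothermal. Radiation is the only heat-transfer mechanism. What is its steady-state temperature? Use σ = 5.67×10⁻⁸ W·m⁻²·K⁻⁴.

T ≈ 321 K

At equilibrium, absorbed power = emitted power.
Absorbing cross-section = A = 0.2060 m²; emitting surface = A = 0.2060 m² (ratio 1).
εS·A_cross = εσ·A_surf·T⁴  ⇒  T⁴ = S/(1σ)   (ε cancels).
T⁴ = 604/(1·5.67×10⁻⁸) = 1.065×10¹⁰ K⁴.
T = (1.065×10¹⁰)^(1/4).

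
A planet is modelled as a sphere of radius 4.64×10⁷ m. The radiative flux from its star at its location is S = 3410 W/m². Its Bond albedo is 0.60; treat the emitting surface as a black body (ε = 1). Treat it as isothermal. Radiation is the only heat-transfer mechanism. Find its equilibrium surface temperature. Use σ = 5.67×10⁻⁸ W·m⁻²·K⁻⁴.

At equilibrium, absorbed power = emitted power.
Absorbing cross-section = πr² = 6.764×10¹⁵ m²; emitting surface = 4πr² = 2.705×10¹⁶ m² (ratio 4).
(1−a)S·A_cross = εσ·A_surf·T⁴  ⇒  T⁴ = (1−a)S/(4σ).
T⁴ = 0.400·3410/(4·5.67×10⁻⁸) = 6.014×10⁹ K⁴.
T = (6.014×10⁹)^(1/4).

T ≈ 278 K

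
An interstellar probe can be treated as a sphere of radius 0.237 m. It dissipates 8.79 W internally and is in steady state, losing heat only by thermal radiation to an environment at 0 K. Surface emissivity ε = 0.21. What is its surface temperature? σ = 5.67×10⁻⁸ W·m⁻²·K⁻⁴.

Steady state: internal power = radiated power, P = εσA T⁴.
Radiating area A = 4πr² = 0.7058 m².
T⁴ = P/(εσA) = 8.79/(0.21·5.67×10⁻⁸·0.7058) = 1.046×10⁹ K⁴.
T = (1.046×10⁹)^(1/4).

T ≈ 180 K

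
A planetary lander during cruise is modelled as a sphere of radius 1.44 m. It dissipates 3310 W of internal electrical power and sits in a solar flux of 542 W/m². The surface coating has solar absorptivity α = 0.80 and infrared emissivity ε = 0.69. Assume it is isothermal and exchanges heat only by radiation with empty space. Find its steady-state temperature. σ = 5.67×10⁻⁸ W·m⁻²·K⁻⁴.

T ≈ 279 K

At steady state, absorbed solar power + internal power = radiated power.
Absorbed: α·S·A_cross = 0.80·542·6.514 = 2825 W (cross-section πr²).
Total input = 2825 + 3310 = 6135 W.
Radiated: εσ·A_surf·T⁴ with A_surf = 4πr² = 26.06 m².
T⁴ = 6135/(0.69·5.67×10⁻⁸·26.06) = 6.018×10⁹ K⁴.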